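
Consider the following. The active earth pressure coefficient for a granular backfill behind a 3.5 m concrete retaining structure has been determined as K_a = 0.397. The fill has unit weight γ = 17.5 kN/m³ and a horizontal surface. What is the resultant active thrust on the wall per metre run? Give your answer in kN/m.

P = ½ K_a γ H² = 0.5 × 0.397 × 17.5 × 3.5² = 42.55 kN/m.

42.6 kN/m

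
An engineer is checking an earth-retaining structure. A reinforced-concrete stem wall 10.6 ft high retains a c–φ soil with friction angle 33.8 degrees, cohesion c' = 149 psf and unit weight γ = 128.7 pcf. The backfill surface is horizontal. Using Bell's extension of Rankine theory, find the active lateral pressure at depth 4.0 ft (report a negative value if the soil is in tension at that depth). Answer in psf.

K_a = (1 − sin φ)/(1 + sin φ) = 0.2851.
σ_a = K_a γ z − 2c√K_a = 0.2851×128.7×4.0 − 2×149×0.5340 = -12.35 psf.

-12.3 psf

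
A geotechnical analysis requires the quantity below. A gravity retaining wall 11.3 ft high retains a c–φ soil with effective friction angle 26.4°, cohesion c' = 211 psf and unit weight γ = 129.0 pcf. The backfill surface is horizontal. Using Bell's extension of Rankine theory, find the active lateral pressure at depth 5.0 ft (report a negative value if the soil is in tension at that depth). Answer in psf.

-13.7 psf

K_a = (1 − sin φ)/(1 + sin φ) = 0.3844.
σ_a = K_a γ z − 2c√K_a = 0.3844×129.0×5.0 − 2×211×0.6200 = -13.69 psf.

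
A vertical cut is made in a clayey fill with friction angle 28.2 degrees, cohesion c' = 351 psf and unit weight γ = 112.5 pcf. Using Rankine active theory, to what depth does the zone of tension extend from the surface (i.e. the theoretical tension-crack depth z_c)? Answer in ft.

K_a = tan²(45° − 28.2°/2) = 0.3582; √K_a = 0.5985.
The active pressure is zero where K_a γ z = 2c√K_a, so z_c = 2c/(γ√K_a) = 2×351/(112.5×0.5985) = 10.43 ft.

10.4 ft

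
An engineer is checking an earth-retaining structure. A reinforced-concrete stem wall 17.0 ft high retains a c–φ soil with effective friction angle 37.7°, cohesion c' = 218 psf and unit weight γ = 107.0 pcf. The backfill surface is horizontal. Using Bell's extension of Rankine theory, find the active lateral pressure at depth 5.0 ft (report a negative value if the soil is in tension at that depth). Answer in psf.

K_a = (1 − sin φ)/(1 + sin φ) = 0.2411.
σ_a = K_a γ z − 2c√K_a = 0.2411×107.0×5.0 − 2×218×0.4910 = -85.10 psf.

-85.1 psf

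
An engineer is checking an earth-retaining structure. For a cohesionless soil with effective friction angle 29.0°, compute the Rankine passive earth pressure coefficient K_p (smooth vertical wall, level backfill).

K_p = (1 + sin φ)/(1 − sin φ) = tan²(45° + 29.0°/2) = 2.882.

2.88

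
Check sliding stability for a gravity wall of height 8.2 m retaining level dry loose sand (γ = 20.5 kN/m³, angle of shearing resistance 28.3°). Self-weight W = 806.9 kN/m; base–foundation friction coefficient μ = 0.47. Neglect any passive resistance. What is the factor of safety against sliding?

K_a = tan²(45° − 28.3°/2) = 0.3568.
P_a = ½K_aγH² = 0.5×0.3568×20.5×8.2² = 245.9 kN/m, acting at H/3 = 2.733 m above the base.
FS_sliding = μW / P_a = 0.47×806.9 / 245.9 = 1.542.

1.54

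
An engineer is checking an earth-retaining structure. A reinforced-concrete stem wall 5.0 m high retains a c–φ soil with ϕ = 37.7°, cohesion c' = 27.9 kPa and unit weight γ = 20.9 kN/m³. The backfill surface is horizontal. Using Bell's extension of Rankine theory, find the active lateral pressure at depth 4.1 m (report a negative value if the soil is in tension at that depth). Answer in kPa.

-6.74 kPa

K_a = (1 − sin φ)/(1 + sin φ) = 0.2411.
σ_a = K_a γ z − 2c√K_a = 0.2411×20.9×4.1 − 2×27.9×0.4910 = -6.740 kPa.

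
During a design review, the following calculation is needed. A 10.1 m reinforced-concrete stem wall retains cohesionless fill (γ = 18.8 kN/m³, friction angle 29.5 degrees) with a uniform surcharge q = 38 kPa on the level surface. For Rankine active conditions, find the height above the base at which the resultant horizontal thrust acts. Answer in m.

3.85 m

K_a = 0.3401.
Triangular part P₁ = ½K_aγH² = 326.1 at H/3 = 3.367 m; rectangular part P₂ = K_a q H = 130.5 at H/2 = 5.050 m.
ȳ = (P₁·3.367 + P₂·5.050)/(P₁+P₂) = 3.848 m.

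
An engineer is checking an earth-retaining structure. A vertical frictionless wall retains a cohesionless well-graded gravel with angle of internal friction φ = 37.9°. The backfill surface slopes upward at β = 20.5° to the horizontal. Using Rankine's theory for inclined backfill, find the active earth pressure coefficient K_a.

K_a = cos β · (cos β − √(cos²β − cos²φ)) / (cos β + √(cos²β − cos²φ)).
cos β = 0.9367, cos φ = 0.7891, √(cos²β − cos²φ) = 0.5047.
K_a = 0.9367 × (0.9367 − 0.5047)/(0.9367 + 0.5047) = 0.2807.

0.281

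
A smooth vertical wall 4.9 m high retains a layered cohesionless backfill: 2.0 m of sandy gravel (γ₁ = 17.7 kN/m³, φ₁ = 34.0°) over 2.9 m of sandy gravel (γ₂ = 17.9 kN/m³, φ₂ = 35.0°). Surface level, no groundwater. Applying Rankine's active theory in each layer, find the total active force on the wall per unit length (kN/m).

58.2 kN/m

K_a1 = tan²(45°−34.0°/2) = 0.2827; K_a2 = tan²(45°−35.0°/2) = 0.2710.
Layer 1: σ at base = K_a1 γ₁ h₁ = 10.01 kPa; P₁ = ½×10.01×2.0 = 10.01.
Layer 2: σ_v at top = γ₁h₁ = 35.40; σ_h top = K_a2×35.40 = 9.593; σ_h base = K_a2×(35.40+17.9×2.9) = 23.66.
P₂ = ½(9.593+23.66)×2.9 = 48.22. Total P_a = 10.01+48.22 = 58.23 kN/m.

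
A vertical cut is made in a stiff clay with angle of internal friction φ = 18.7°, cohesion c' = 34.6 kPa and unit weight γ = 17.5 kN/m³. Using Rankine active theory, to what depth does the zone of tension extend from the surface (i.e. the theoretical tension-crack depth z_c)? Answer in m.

K_a = tan²(45° − 18.7°/2) = 0.5144; √K_a = 0.7173.
The active pressure is zero where K_a γ z = 2c√K_a, so z_c = 2c/(γ√K_a) = 2×34.6/(17.5×0.7173) = 5.513 m.

5.51 m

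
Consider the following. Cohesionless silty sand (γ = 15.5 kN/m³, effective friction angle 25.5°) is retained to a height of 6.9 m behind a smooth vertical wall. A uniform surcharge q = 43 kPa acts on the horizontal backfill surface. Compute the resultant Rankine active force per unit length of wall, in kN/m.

265 kN/m

K_a = tan²(45° − φ/2) = 0.3981.
Soil triangle: ½ K_a γ H² = 0.5×0.3981×15.5×6.9² = 146.9 kN/m.
Surcharge rectangle: K_a q H = 0.3981×43×6.9 = 118.1 kN/m.
Total = 146.9 + 118.1 = 265.0 kN/m.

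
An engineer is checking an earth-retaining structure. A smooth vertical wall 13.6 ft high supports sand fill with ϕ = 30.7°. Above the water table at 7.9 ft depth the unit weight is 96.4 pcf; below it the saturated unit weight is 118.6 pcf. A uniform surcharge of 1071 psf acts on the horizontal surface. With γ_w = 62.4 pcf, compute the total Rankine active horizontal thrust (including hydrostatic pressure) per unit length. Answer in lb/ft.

K_a = tan²(45° − φ/2) = 0.3240.
γ' = 118.6 − 62.4 = 56.20 pcf. h₂ = H − d_w = 5.7 ft.
σ'_h: at surface K_a·q = 347.0; at WT K_a(q+γd_w) = 593.8; at base K_a(q+γd_w+γ'h₂) = 697.6 psf.
P₁ = ½(347.0+593.8)×7.9 = 3716; P₂ = ½(593.8+697.6)×5.7 = 3680; P_w = ½γ_w h₂² = 1014.
Total = 3716+3680+1014 = 8410 lb/ft.

8410 lb/ft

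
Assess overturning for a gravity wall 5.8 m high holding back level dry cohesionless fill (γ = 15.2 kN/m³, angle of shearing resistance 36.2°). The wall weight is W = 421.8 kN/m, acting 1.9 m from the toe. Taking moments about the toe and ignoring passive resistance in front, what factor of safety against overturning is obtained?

6.30

K_a = tan²(45° − 36.2°/2) = 0.2574.
P_a = ½K_aγH² = 0.5×0.2574×15.2×5.8² = 65.80 kN/m, acting at H/3 = 1.933 m above the base.
Overturning moment M_o = P_a × H/3 = 65.80 × 1.933 = 127.2.
Resisting moment M_r = W × 1.9 = 421.8 × 1.9 = 801.4.
FS_overturning = M_r/M_o = 801.4/127.2 = 6.299.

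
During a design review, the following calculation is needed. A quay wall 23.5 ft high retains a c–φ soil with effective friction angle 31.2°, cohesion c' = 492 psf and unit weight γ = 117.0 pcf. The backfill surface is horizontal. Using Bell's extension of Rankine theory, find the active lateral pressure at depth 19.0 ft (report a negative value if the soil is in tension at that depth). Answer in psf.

151 psf

K_a = (1 − sin φ)/(1 + sin φ) = 0.3175.
σ_a = K_a γ z − 2c√K_a = 0.3175×117.0×19.0 − 2×492×0.5635 = 151.3 psf.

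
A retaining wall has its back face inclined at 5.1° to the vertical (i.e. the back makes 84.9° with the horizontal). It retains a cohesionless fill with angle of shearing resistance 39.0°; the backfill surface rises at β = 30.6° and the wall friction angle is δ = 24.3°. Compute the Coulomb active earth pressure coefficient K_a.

0.402

K_a = sin²(α+φ) / [sin²α · sin(α−δ) · (1 + √{sin(φ+δ)sin(φ−β) / (sin(α−δ)sin(α+β))})²].
With α = 84.9°, φ = 39.0°, δ = 24.3°, β = 30.6°: K_a = 0.4024.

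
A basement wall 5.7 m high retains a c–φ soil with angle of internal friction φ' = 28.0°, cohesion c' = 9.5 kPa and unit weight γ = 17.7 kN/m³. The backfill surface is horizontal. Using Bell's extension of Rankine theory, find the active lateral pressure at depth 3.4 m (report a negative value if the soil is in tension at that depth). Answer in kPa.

10.3 kPa

K_a = (1 − sin φ)/(1 + sin φ) = 0.3610.
σ_a = K_a γ z − 2c√K_a = 0.3610×17.7×3.4 − 2×9.5×0.6009 = 10.31 kPa.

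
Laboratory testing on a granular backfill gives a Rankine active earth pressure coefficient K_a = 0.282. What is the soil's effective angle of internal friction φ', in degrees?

K_a = tan²(45° − φ/2) ⇒ 45° − φ/2 = arctan(√0.282) = 27.97°.
φ = 2(45° − 27.97°) = 34.06°.

34.1°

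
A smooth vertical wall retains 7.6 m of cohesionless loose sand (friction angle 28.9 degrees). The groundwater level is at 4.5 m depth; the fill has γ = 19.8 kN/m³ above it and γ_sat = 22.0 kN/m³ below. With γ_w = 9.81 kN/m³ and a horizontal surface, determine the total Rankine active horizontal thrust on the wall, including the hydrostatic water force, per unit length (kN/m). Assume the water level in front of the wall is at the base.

K_a = tan²(45° − φ/2) = 0.3484.
γ' = 22.0 − 9.81 = 12.19 kN/m³. Depth below WT = 3.1 m.
σ'_h at WT = K_a γ d_w = 31.04 kPa; at base = 31.04 + K_a γ' × 3.1 = 44.20 kPa.
P₁ (0–4.5 m) = ½×31.04×4.5 = 69.84. P₂ (4.5–7.6 m) = ½(31.04+44.20)×3.1 = 116.6.
P_w = ½ γ_w h₂² = 0.5×9.81×3.1² = 47.14. Total = 69.84+116.6+47.14 = 233.6 kN/m.

234 kN/m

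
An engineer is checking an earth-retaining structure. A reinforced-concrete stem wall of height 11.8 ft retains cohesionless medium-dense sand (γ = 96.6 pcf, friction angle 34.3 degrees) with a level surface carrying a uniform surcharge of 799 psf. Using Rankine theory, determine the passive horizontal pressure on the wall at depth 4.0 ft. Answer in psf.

K_p = (1 + sin φ)/(1 − sin φ) = 3.582.
σ_v = γz + q = 96.6 × 4.0 + 799 = 1185 psf.
σ_h = K_p σ_v = 3.582 × 1185 = 4246 psf.

4250 psf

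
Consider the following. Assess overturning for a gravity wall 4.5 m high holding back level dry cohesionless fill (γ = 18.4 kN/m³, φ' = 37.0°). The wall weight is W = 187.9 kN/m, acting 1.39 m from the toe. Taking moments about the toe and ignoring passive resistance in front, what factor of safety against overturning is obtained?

K_a = tan²(45° − 37.0°/2) = 0.2486.
P_a = ½K_aγH² = 0.5×0.2486×18.4×4.5² = 46.31 kN/m, acting at H/3 = 1.500 m above the base.
Overturning moment M_o = P_a × H/3 = 46.31 × 1.500 = 69.47.
Resisting moment M_r = W × 1.39 = 187.9 × 1.39 = 261.2.
FS_overturning = M_r/M_o = 261.2/69.47 = 3.760.

3.76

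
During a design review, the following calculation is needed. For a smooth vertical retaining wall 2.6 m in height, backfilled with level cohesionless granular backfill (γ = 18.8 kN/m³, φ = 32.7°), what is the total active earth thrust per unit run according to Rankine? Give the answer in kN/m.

19.0 kN/m

K_a = tan²(45° − φ/2) = 0.2985.
P_a = ½ K_a γ H² = 0.5 × 0.2985 × 18.8 × 2.6² = 18.97 kN/m.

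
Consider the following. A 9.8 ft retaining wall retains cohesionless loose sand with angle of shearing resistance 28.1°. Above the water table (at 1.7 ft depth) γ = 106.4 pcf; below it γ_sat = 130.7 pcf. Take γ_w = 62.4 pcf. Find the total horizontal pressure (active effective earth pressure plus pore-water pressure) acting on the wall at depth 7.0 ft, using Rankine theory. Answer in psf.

K_a = (1 − sin φ)/(1 + sin φ) = 0.3596.
γ' = 130.7 − 62.4 = 68.30 pcf.
Effective vertical stress at 7.0 ft: σ'_v = 106.4×1.7 + 68.30×5.30 = 542.9 psf.
σ'_h = K_a σ'_v = 0.3596 × 542.9 = 195.2 psf; u = γ_w × 5.30 = 330.7 psf.
Total σ_h = 195.2 + 330.7 = 525.9 psf.

526 psf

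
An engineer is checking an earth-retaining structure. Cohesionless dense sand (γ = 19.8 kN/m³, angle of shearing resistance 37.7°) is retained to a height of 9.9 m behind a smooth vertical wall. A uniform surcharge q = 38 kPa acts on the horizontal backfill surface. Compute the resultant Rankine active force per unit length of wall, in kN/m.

325 kN/m

K_a = tan²(45° − φ/2) = 0.2411.
Soil triangle: ½ K_a γ H² = 0.5×0.2411×19.8×9.9² = 233.9 kN/m.
Surcharge rectangle: K_a q H = 0.2411×38×9.9 = 90.69 kN/m.
Total = 233.9 + 90.69 = 324.6 kN/m.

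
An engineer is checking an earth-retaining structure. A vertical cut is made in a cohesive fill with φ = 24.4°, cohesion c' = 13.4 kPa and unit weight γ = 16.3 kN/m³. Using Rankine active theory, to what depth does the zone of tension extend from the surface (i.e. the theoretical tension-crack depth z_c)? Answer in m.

K_a = tan²(45° − 24.4°/2) = 0.4153; √K_a = 0.6445.
The active pressure is zero where K_a γ z = 2c√K_a, so z_c = 2c/(γ√K_a) = 2×13.4/(16.3×0.6445) = 2.551 m.

2.55 m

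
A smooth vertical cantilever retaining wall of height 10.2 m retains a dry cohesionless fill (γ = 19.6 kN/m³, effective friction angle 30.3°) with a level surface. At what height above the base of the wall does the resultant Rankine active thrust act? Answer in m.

K_a = 0.3293.
The pressure distribution is triangular, so the resultant acts at H/3 above the base = 10.2/3 = 3.400 m.

3.40 m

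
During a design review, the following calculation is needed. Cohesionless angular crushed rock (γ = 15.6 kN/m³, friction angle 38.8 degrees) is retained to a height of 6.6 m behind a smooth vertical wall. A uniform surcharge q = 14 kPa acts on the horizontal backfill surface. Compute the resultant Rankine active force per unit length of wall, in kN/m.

99.2 kN/m

K_a = tan²(45° − φ/2) = 0.2296.
Soil triangle: ½ K_a γ H² = 0.5×0.2296×15.6×6.6² = 78.00 kN/m.
Surcharge rectangle: K_a q H = 0.2296×14×6.6 = 21.21 kN/m.
Total = 78.00 + 21.21 = 99.21 kN/m.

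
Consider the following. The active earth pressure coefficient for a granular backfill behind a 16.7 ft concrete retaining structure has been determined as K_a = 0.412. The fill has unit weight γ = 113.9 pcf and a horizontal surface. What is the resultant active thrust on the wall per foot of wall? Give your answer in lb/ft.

P = ½ K_a γ H² = 0.5 × 0.412 × 113.9 × 16.7² = 6544 lb/ft.

6540 lb/ft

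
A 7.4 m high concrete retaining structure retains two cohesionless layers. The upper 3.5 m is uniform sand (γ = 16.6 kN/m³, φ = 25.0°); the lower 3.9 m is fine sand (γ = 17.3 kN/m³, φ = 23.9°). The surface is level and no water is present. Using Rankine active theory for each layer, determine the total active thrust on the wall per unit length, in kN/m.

193 kN/m

K_a1 = tan²(45°−25.0°/2) = 0.4059; K_a2 = tan²(45°−23.9°/2) = 0.4233.
Layer 1: σ at base = K_a1 γ₁ h₁ = 23.58 kPa; P₁ = ½×23.58×3.5 = 41.27.
Layer 2: σ_v at top = γ₁h₁ = 58.10; σ_h top = K_a2×58.10 = 24.60; σ_h base = K_a2×(58.10+17.3×3.9) = 53.16.
P₂ = ½(24.60+53.16)×3.9 = 151.6. Total P_a = 41.27+151.6 = 192.9 kN/m.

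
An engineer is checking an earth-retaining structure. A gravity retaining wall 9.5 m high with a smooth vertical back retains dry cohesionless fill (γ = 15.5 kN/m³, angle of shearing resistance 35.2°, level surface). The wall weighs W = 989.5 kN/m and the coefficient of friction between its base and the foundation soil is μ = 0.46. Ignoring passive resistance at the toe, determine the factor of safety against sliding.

2.42

K_a = tan²(45° − 35.2°/2) = 0.2687.
P_a = ½K_aγH² = 0.5×0.2687×15.5×9.5² = 187.9 kN/m, acting at H/3 = 3.167 m above the base.
FS_sliding = μW / P_a = 0.46×989.5 / 187.9 = 2.422.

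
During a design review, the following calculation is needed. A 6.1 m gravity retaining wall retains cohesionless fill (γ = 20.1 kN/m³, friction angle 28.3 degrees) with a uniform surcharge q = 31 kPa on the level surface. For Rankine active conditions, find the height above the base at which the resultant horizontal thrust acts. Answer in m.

K_a = 0.3568.
Triangular part P₁ = ½K_aγH² = 133.4 at H/3 = 2.033 m; rectangular part P₂ = K_a q H = 67.47 at H/2 = 3.050 m.
ȳ = (P₁·2.033 + P₂·3.050)/(P₁+P₂) = 2.375 m.

2.37 m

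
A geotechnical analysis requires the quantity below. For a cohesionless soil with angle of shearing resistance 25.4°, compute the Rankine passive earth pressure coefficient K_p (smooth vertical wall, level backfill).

2.50

K_p = (1 + sin φ)/(1 − sin φ) = tan²(45° + 25.4°/2) = 2.502.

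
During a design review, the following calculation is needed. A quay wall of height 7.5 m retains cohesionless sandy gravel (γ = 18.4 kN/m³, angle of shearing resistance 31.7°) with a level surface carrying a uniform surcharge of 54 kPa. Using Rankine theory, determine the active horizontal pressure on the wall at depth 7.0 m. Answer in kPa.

K_a = (1 − sin φ)/(1 + sin φ) = 0.3111.
σ_v = γz + q = 18.4 × 7.0 + 54 = 182.8 kPa.
σ_h = K_a σ_v = 0.3111 × 182.8 = 56.86 kPa.

56.9 kPa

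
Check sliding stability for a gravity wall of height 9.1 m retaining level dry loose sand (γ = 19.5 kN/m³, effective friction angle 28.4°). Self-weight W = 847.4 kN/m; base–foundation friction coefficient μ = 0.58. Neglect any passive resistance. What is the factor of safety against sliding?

K_a = tan²(45° − 28.4°/2) = 0.3554.
P_a = ½K_aγH² = 0.5×0.3554×19.5×9.1² = 286.9 kN/m, acting at H/3 = 3.033 m above the base.
FS_sliding = μW / P_a = 0.58×847.4 / 286.9 = 1.713.

1.71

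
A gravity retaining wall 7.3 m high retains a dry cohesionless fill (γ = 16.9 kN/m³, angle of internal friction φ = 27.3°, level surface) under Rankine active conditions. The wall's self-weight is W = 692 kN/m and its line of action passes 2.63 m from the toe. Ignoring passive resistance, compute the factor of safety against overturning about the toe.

K_a = tan²(45° − 27.3°/2) = 0.3711.
P_a = ½K_aγH² = 0.5×0.3711×16.9×7.3² = 167.1 kN/m, acting at H/3 = 2.433 m above the base.
Overturning moment M_o = P_a × H/3 = 167.1 × 2.433 = 406.7.
Resisting moment M_r = W × 2.63 = 692 × 2.63 = 1820.
FS_overturning = M_r/M_o = 1820/406.7 = 4.475.

4.48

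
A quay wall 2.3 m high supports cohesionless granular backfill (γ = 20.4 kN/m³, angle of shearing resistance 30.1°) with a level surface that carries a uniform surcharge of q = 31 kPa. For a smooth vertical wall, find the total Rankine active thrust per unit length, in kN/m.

K_a = tan²(45° − φ/2) = 0.3320.
Soil triangle: ½ K_a γ H² = 0.5×0.3320×20.4×2.3² = 17.91 kN/m.
Surcharge rectangle: K_a q H = 0.3320×31×2.3 = 23.67 kN/m.
Total = 17.91 + 23.67 = 41.58 kN/m.

41.6 kN/m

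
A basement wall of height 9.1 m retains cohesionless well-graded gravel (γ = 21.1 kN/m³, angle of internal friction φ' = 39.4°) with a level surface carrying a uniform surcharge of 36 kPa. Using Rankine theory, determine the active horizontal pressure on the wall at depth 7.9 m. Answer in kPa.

45.3 kPa

K_a = (1 − sin φ)/(1 + sin φ) = 0.2234.
σ_v = γz + q = 21.1 × 7.9 + 36 = 202.7 kPa.
σ_h = K_a σ_v = 0.2234 × 202.7 = 45.29 kPa.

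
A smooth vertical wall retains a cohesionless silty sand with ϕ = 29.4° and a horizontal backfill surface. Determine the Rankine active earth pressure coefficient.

K_a = (1 − sin φ)/(1 + sin φ) = (1 − sin 29.4°)/(1 + sin 29.4°) = 0.3415.

0.341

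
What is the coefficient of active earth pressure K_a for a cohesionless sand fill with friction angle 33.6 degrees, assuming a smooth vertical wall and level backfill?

0.288

K_a = (1 − sin φ)/(1 + sin φ) = (1 − sin 33.6°)/(1 + sin 33.6°) = 0.2875.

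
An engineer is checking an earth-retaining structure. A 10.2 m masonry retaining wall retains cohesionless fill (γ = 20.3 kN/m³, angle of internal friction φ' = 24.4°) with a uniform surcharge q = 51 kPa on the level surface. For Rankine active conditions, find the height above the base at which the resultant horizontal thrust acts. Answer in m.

3.96 m

K_a = 0.4153.
Triangular part P₁ = ½K_aγH² = 438.6 at H/3 = 3.400 m; rectangular part P₂ = K_a q H = 216.1 at H/2 = 5.100 m.
ȳ = (P₁·3.400 + P₂·5.100)/(P₁+P₂) = 3.961 m.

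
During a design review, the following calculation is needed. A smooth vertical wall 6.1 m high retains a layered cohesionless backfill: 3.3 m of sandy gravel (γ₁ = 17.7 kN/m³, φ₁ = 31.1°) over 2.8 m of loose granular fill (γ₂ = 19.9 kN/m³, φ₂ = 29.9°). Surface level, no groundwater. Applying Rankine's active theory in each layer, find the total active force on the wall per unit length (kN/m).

K_a1 = tan²(45°−31.1°/2) = 0.3188; K_a2 = tan²(45°−29.9°/2) = 0.3347.
Layer 1: σ at base = K_a1 γ₁ h₁ = 18.62 kPa; P₁ = ½×18.62×3.3 = 30.72.
Layer 2: σ_v at top = γ₁h₁ = 58.41; σ_h top = K_a2×58.41 = 19.55; σ_h base = K_a2×(58.41+19.9×2.8) = 38.20.
P₂ = ½(19.55+38.20)×2.8 = 80.84. Total P_a = 30.72+80.84 = 111.6 kN/m.

112 kN/m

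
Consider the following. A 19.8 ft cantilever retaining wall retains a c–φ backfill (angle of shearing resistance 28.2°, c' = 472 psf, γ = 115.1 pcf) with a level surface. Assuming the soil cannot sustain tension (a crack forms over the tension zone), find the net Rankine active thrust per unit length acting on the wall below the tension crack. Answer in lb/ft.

766 lb/ft

K_a = 0.3582; √K_a = 0.5985.
Tension-crack depth z_c = 2c/(γ√K_a) = 2×472/(115.1×0.5985) = 13.70 ft.
σ_a at base = K_a γ H − 2c√K_a = 0.3582×115.1×19.8 − 2×472×0.5985 = 251.3 psf.
P_a = ½ × 251.3 × (H − z_c) = 0.5×251.3×6.096 = 766.1 lb/ft.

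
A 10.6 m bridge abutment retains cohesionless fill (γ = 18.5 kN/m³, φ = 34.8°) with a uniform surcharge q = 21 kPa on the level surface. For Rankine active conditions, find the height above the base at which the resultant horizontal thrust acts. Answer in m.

3.84 m

K_a = 0.2733.
Triangular part P₁ = ½K_aγH² = 284.1 at H/3 = 3.533 m; rectangular part P₂ = K_a q H = 60.84 at H/2 = 5.300 m.
ȳ = (P₁·3.533 + P₂·5.300)/(P₁+P₂) = 3.845 m.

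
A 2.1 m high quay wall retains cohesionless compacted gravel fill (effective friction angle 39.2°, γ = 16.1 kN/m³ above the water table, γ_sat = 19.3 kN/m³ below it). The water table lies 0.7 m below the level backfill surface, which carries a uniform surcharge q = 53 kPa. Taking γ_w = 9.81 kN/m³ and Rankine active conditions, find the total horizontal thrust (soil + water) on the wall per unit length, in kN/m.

41.3 kN/m

K_a = tan²(45° − φ/2) = 0.2255.
γ' = 19.3 − 9.81 = 9.490 kN/m³. h₂ = H − d_w = 1.4 m.
σ'_h: at surface K_a·q = 11.95; at WT K_a(q+γd_w) = 14.49; at base K_a(q+γd_w+γ'h₂) = 17.49 kPa.
P₁ = ½(11.95+14.49)×0.7 = 9.254; P₂ = ½(14.49+17.49)×1.4 = 22.38; P_w = ½γ_w h₂² = 9.614.
Total = 9.254+22.38+9.614 = 41.25 kN/m.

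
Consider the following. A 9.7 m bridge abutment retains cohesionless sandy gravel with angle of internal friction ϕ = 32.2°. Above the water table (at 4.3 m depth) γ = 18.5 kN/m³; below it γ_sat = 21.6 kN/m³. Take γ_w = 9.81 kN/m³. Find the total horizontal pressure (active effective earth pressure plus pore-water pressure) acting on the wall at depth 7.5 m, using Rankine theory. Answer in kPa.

67.1 kPa

K_a = (1 − sin φ)/(1 + sin φ) = 0.3047.
γ' = 21.6 − 9.81 = 11.79 kN/m³.
Effective vertical stress at 7.5 m: σ'_v = 18.5×4.3 + 11.79×3.20 = 117.3 kPa.
σ'_h = K_a σ'_v = 0.3047 × 117.3 = 35.74 kPa; u = γ_w × 3.20 = 31.39 kPa.
Total σ_h = 35.74 + 31.39 = 67.13 kPa.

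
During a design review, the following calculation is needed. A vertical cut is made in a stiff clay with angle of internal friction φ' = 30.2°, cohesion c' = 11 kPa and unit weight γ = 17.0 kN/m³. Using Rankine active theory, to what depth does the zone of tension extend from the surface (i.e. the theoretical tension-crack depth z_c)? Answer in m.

K_a = tan²(45° − 30.2°/2) = 0.3307; √K_a = 0.5750.
The active pressure is zero where K_a γ z = 2c√K_a, so z_c = 2c/(γ√K_a) = 2×11/(17.0×0.5750) = 2.251 m.

2.25 m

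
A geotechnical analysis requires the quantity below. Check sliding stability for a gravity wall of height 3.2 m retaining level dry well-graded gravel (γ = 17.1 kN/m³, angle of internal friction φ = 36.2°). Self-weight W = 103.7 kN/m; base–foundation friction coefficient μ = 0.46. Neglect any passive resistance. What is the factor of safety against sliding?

K_a = tan²(45° − 36.2°/2) = 0.2574.
P_a = ½K_aγH² = 0.5×0.2574×17.1×3.2² = 22.53 kN/m, acting at H/3 = 1.067 m above the base.
FS_sliding = μW / P_a = 0.46×103.7 / 22.53 = 2.117.

2.12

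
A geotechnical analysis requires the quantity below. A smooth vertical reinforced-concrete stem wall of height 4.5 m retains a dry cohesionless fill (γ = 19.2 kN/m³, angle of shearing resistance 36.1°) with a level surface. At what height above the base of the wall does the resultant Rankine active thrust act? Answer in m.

1.50 m

K_a = 0.2585.
The pressure distribution is triangular, so the resultant acts at H/3 above the base = 4.5/3 = 1.500 m.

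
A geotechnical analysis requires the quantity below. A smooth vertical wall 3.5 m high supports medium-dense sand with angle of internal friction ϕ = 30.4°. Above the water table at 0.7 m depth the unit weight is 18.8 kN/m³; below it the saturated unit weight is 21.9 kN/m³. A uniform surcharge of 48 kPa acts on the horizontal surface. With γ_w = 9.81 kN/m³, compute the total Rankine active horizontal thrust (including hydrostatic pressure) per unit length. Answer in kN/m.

123 kN/m

K_a = tan²(45° − φ/2) = 0.3280.
γ' = 21.9 − 9.81 = 12.09 kN/m³. h₂ = H − d_w = 2.8 m.
σ'_h: at surface K_a·q = 15.74; at WT K_a(q+γd_w) = 20.06; at base K_a(q+γd_w+γ'h₂) = 31.16 kPa.
P₁ = ½(15.74+20.06)×0.7 = 12.53; P₂ = ½(20.06+31.16)×2.8 = 71.71; P_w = ½γ_w h₂² = 38.46.
Total = 12.53+71.71+38.46 = 122.7 kN/m.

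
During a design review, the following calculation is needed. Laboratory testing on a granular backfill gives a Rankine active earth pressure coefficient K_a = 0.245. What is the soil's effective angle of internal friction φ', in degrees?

37.3°

K_a = tan²(45° − φ/2) ⇒ 45° − φ/2 = arctan(√0.245) = 26.33°.
φ = 2(45° − 26.33°) = 37.33°.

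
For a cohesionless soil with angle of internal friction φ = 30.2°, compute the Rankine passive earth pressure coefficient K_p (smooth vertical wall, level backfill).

3.02

K_p = (1 + sin φ)/(1 − sin φ) = tan²(45° + 30.2°/2) = 3.024.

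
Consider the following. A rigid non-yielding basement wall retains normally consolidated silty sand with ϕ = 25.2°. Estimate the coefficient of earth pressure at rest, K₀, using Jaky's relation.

K₀ = 1 − sin φ' = 1 − sin 25.2° = 0.5742.

0.574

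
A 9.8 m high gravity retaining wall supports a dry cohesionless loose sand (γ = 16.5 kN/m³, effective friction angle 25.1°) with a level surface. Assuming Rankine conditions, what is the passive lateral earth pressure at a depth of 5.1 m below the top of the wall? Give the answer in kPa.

208 kPa

K_p = (1 + sin φ)/(1 − sin φ) = 2.473.
σ_h = K_p γ z = 2.473 × 16.5 × 5.1 = 208.1 kPa.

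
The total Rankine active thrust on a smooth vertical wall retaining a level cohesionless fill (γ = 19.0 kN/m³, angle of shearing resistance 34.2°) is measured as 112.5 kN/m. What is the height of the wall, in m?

6.50 m

K_a = 0.2803. P_a = ½ K_a γ H² ⇒ H = √(2P_a/(K_a γ)).
H = √(2×112.5/(0.2803×19.0)) = 6.499 m.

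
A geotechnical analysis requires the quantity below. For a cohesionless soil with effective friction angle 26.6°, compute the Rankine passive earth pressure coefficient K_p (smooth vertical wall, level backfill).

2.62

K_p = (1 + sin φ)/(1 − sin φ) = tan²(45° + 26.6°/2) = 2.622.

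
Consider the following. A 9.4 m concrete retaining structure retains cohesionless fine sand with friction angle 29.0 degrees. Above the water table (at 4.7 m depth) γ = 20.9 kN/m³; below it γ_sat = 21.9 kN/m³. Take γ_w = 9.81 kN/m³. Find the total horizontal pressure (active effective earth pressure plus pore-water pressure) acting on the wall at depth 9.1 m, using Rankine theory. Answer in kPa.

K_a = (1 − sin φ)/(1 + sin φ) = 0.3470.
γ' = 21.9 − 9.81 = 12.09 kN/m³.
Effective vertical stress at 9.1 m: σ'_v = 20.9×4.7 + 12.09×4.40 = 151.4 kPa.
σ'_h = K_a σ'_v = 0.3470 × 151.4 = 52.54 kPa; u = γ_w × 4.40 = 43.16 kPa.
Total σ_h = 52.54 + 43.16 = 95.70 kPa.

95.7 kPa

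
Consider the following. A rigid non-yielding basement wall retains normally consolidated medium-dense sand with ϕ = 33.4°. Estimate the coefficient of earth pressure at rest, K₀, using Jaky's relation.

K₀ = 1 − sin φ' = 1 − sin 33.4° = 0.4495.

0.450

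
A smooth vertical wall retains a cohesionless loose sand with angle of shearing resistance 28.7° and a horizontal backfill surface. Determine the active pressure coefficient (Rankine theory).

K_a = (1 − sin φ)/(1 + sin φ) = (1 − sin 28.7°)/(1 + sin 28.7°) = 0.3511.

0.351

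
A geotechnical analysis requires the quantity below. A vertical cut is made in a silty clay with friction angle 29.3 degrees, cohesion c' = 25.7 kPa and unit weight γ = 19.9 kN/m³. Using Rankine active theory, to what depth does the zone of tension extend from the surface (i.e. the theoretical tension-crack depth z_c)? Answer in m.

4.41 m

K_a = tan²(45° − 29.3°/2) = 0.3428; √K_a = 0.5855.
The active pressure is zero where K_a γ z = 2c√K_a, so z_c = 2c/(γ√K_a) = 2×25.7/(19.9×0.5855) = 4.411 m.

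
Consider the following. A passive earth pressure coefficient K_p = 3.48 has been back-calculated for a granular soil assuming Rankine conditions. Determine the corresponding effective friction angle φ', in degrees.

33.6°

K_p = (1+sin φ)/(1−sin φ) ⇒ sin φ = (K_p − 1)/(K_p + 1) = 0.5536.
φ = arcsin(0.5536) = 33.61°.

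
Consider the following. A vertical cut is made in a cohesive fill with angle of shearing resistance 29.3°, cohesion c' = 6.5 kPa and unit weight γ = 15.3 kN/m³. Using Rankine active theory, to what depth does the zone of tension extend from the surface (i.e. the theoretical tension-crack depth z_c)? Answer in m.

1.45 m

K_a = tan²(45° − 29.3°/2) = 0.3428; √K_a = 0.5855.
The active pressure is zero where K_a γ z = 2c√K_a, so z_c = 2c/(γ√K_a) = 2×6.5/(15.3×0.5855) = 1.451 m.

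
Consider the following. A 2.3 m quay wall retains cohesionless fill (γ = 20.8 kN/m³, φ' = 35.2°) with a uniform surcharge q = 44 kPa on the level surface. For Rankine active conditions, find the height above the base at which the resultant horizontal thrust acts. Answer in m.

1.01 m

K_a = 0.2687.
Triangular part P₁ = ½K_aγH² = 14.78 at H/3 = 0.7667 m; rectangular part P₂ = K_a q H = 27.19 at H/2 = 1.150 m.
ȳ = (P₁·0.7667 + P₂·1.150)/(P₁+P₂) = 1.015 m.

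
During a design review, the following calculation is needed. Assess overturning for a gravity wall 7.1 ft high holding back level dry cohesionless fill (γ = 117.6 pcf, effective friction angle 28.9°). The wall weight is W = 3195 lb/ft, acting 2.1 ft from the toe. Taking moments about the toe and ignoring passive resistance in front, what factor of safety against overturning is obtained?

K_a = tan²(45° − 28.9°/2) = 0.3484.
P_a = ½K_aγH² = 0.5×0.3484×117.6×7.1² = 1033 lb/ft, acting at H/3 = 2.367 ft above the base.
Overturning moment M_o = P_a × H/3 = 1033 × 2.367 = 2444.
Resisting moment M_r = W × 2.1 = 3195 × 2.1 = 6710.
FS_overturning = M_r/M_o = 6710/2444 = 2.746.

2.75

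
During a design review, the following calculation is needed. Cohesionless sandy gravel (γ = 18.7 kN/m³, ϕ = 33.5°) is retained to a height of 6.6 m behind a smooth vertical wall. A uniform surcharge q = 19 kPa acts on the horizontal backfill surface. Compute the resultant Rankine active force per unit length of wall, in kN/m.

154 kN/m

K_a = tan²(45° − φ/2) = 0.2887.
Soil triangle: ½ K_a γ H² = 0.5×0.2887×18.7×6.6² = 117.6 kN/m.
Surcharge rectangle: K_a q H = 0.2887×19×6.6 = 36.20 kN/m.
Total = 117.6 + 36.20 = 153.8 kN/m.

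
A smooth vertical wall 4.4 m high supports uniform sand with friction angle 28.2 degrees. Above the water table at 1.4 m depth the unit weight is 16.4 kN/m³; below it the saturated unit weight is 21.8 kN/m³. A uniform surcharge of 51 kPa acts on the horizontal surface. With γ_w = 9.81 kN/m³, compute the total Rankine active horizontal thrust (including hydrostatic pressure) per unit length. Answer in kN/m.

K_a = tan²(45° − φ/2) = 0.3582.
γ' = 21.8 − 9.81 = 11.99 kN/m³. h₂ = H − d_w = 3.0 m.
σ'_h: at surface K_a·q = 18.27; at WT K_a(q+γd_w) = 26.49; at base K_a(q+γd_w+γ'h₂) = 39.38 kPa.
P₁ = ½(18.27+26.49)×1.4 = 31.33; P₂ = ½(26.49+39.38)×3.0 = 98.80; P_w = ½γ_w h₂² = 44.14.
Total = 31.33+98.80+44.14 = 174.3 kN/m.

174 kN/m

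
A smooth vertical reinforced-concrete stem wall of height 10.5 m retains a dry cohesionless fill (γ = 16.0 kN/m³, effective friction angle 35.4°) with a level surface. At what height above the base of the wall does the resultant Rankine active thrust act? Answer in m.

K_a = 0.2664.
The pressure distribution is triangular, so the resultant acts at H/3 above the base = 10.5/3 = 3.500 m.

3.50 m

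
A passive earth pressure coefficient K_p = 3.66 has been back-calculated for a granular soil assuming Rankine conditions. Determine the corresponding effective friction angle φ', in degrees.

K_p = (1+sin φ)/(1−sin φ) ⇒ sin φ = (K_p − 1)/(K_p + 1) = 0.5708.
φ = arcsin(0.5708) = 34.81°.

34.8°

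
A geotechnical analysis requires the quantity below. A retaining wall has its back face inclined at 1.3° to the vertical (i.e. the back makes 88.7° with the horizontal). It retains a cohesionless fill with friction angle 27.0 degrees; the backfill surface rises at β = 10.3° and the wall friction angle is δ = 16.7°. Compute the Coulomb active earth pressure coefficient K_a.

0.401

K_a = sin²(α+φ) / [sin²α · sin(α−δ) · (1 + √{sin(φ+δ)sin(φ−β) / (sin(α−δ)sin(α+β))})²].
With α = 88.7°, φ = 27.0°, δ = 16.7°, β = 10.3°: K_a = 0.4009.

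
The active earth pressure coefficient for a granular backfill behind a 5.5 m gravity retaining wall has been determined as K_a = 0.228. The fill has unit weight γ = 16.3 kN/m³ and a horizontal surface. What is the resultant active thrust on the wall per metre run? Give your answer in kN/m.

P = ½ K_a γ H² = 0.5 × 0.228 × 16.3 × 5.5² = 56.21 kN/m.

56.2 kN/m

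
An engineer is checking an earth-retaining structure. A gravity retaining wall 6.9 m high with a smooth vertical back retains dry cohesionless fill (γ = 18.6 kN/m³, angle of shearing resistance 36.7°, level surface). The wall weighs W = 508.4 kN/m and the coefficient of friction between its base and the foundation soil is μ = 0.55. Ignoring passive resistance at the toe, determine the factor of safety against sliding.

K_a = tan²(45° − 36.7°/2) = 0.2519.
P_a = ½K_aγH² = 0.5×0.2519×18.6×6.9² = 111.5 kN/m, acting at H/3 = 2.300 m above the base.
FS_sliding = μW / P_a = 0.55×508.4 / 111.5 = 2.507.

2.51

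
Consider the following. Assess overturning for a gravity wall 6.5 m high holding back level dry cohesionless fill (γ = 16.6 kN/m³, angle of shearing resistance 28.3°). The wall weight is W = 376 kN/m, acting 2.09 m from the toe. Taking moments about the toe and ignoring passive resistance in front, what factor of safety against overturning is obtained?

2.90

K_a = tan²(45° − 28.3°/2) = 0.3568.
P_a = ½K_aγH² = 0.5×0.3568×16.6×6.5² = 125.1 kN/m, acting at H/3 = 2.167 m above the base.
Overturning moment M_o = P_a × H/3 = 125.1 × 2.167 = 271.1.
Resisting moment M_r = W × 2.09 = 376 × 2.09 = 785.8.
FS_overturning = M_r/M_o = 785.8/271.1 = 2.899.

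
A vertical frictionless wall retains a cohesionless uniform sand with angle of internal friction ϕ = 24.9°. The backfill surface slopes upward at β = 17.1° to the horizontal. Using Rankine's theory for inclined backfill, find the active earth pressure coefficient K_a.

0.498

K_a = cos β · (cos β − √(cos²β − cos²φ)) / (cos β + √(cos²β − cos²φ)).
cos β = 0.9558, cos φ = 0.9070, √(cos²β − cos²φ) = 0.3013.
K_a = 0.9558 × (0.9558 − 0.3013)/(0.9558 + 0.3013) = 0.4976.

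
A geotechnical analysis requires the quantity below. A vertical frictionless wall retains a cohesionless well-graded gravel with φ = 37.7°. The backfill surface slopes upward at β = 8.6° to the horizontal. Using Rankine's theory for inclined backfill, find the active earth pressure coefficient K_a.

0.247

K_a = cos β · (cos β − √(cos²β − cos²φ)) / (cos β + √(cos²β − cos²φ)).
cos β = 0.9888, cos φ = 0.7912, √(cos²β − cos²φ) = 0.5930.
K_a = 0.9888 × (0.9888 − 0.5930)/(0.9888 + 0.5930) = 0.2474.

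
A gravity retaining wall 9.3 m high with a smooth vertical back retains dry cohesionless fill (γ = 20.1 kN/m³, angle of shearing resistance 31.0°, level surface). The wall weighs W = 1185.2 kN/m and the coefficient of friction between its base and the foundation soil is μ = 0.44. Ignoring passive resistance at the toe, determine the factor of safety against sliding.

K_a = tan²(45° − 31.0°/2) = 0.3201.
P_a = ½K_aγH² = 0.5×0.3201×20.1×9.3² = 278.2 kN/m, acting at H/3 = 3.100 m above the base.
FS_sliding = μW / P_a = 0.44×1185.2 / 278.2 = 1.874.

1.87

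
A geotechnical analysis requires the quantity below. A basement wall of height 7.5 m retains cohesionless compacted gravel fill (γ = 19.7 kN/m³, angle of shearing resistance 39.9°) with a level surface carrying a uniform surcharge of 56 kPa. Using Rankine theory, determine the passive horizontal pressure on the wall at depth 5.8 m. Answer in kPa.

779 kPa

K_p = (1 + sin φ)/(1 − sin φ) = 4.578.
σ_v = γz + q = 19.7 × 5.8 + 56 = 170.3 kPa.
σ_h = K_p σ_v = 4.578 × 170.3 = 779.5 kPa.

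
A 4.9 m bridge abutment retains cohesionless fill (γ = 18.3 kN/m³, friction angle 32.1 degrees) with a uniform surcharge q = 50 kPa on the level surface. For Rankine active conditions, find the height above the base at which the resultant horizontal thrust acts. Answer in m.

2.06 m

K_a = 0.3060.
Triangular part P₁ = ½K_aγH² = 67.22 at H/3 = 1.633 m; rectangular part P₂ = K_a q H = 74.97 at H/2 = 2.450 m.
ȳ = (P₁·1.633 + P₂·2.450)/(P₁+P₂) = 2.064 m.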